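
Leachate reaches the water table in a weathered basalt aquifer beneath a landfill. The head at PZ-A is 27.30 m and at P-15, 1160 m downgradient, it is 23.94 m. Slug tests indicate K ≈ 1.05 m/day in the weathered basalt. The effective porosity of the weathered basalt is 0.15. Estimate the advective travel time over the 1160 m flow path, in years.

Hydraulic gradient i = (27.30 − 23.94) / 1160 = 3.36 / 1160 = 0.002897.
Darcy flux q = K · i = 1.050 × 0.002897 = 0.003041 m/day.
Seepage velocity v = q / n_e = 0.003041 / 0.15 = 0.02028 m/day.
Travel time t = L / v = 1160 / 0.02028 = 57211 days = 156.6 years.

157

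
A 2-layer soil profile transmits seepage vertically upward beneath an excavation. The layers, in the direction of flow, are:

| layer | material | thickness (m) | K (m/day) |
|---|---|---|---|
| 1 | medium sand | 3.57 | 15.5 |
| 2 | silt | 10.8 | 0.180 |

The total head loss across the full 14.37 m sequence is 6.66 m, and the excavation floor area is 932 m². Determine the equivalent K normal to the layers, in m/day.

0.239

Flow is perpendicular to layering, so the layers act in series and the equivalent K is the thickness-weighted harmonic mean.
Total thickness L = 3.57 + 10.8 = 14.37 m.
Σ(b_i/K_i) = 3.57/15.5 + 10.8/0.180 = 60.23 d.
K_eq = L / Σ(b_i/K_i) = 14.37 / 60.23 = 0.2386 m/day.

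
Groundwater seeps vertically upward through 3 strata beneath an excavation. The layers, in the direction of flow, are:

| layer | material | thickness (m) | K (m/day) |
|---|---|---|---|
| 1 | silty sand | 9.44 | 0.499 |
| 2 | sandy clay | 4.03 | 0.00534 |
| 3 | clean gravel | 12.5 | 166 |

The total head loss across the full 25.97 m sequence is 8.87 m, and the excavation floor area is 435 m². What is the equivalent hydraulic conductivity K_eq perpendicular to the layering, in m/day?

Flow is perpendicular to layering, so the layers act in series and the equivalent K is the thickness-weighted harmonic mean.
Total thickness L = 9.44 + 4.03 + 12.5 = 25.97 m.
Σ(b_i/K_i) = 9.44/0.499 + 4.03/0.00534 + 12.5/166 = 773.7 d.
K_eq = L / Σ(b_i/K_i) = 25.97 / 773.7 = 0.03357 m/day.

0.0336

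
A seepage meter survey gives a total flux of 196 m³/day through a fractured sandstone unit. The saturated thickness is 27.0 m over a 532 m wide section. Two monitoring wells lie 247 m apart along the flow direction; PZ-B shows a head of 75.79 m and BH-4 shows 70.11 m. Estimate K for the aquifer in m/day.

Cross-sectional area A = 532 × 27.0 = 14364 m².
Hydraulic gradient i = (75.79 − 70.11) / 247 = 5.68 / 247 = 0.02300.
From Q = K·A·i, K = Q / (A·i) = 196 / (14364 × 0.02300) = 0.5934 m/day.

0.593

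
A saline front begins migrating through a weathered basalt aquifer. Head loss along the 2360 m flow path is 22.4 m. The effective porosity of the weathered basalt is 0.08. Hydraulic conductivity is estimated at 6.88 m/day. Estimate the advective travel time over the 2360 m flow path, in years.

Hydraulic gradient i = Δh / L = 22.4 / 2360 = 0.009492.
Darcy flux q = K · i = 6.880 × 0.009492 = 0.06530 m/day.
Seepage velocity v = q / n_e = 0.06530 / 0.08 = 0.8163 m/day.
Travel time t = L / v = 2360 / 0.8163 = 2891 days = 7.916 years.

7.92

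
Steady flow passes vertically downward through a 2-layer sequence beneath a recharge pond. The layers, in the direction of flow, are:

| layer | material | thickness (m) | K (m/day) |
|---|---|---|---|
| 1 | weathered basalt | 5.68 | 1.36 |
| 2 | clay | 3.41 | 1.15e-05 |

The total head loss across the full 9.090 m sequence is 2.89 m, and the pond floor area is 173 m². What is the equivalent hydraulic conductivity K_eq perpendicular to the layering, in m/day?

Flow is perpendicular to layering, so the layers act in series and the equivalent K is the thickness-weighted harmonic mean.
Total thickness L = 5.68 + 3.41 = 9.090 m.
Σ(b_i/K_i) = 5.68/1.36 + 3.41/1.15e-05 = 2.965e+05 d.
K_eq = L / Σ(b_i/K_i) = 9.090 / 2.965e+05 = 3.065e-05 m/day.

3.07e-05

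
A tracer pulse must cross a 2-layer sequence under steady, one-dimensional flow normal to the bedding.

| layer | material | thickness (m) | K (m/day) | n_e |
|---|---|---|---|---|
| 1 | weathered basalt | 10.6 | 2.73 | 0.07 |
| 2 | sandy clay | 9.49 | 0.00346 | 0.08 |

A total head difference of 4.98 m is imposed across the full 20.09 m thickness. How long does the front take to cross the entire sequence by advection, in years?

2.27

With flow normal to the layers, continuity requires the same specific discharge q through every layer.
Σ(b_i/K_i) = 10.6/2.73 + 9.49/0.00346 = 2747 d.
q = Δh / Σ(b_i/K_i) = 4.98 / 2747 = 0.001813 m/day.
In each layer the seepage velocity is v_i = q/n_i, so the layer transit time is t_i = b_i·n_i / q:
  layer 1 (weathered basalt): t_1 = 10.6 × 0.07 / 0.001813 = 409.2 d
  layer 2 (sandy clay): t_2 = 9.49 × 0.08 / 0.001813 = 418.7 d
Total t = Σ t_i = 828.0 days = 2.267 years.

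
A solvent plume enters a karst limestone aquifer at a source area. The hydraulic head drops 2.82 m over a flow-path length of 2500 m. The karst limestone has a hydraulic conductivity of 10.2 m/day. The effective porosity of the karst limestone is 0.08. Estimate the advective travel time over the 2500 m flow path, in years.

Hydraulic gradient i = Δh / L = 2.82 / 2500 = 0.001128.
Darcy flux q = K · i = 10.20 × 0.001128 = 0.01151 m/day.
Seepage velocity v = q / n_e = 0.01151 / 0.08 = 0.1438 m/day.
Travel time t = L / v = 2500 / 0.1438 = 17383 days = 47.59 years.

47.6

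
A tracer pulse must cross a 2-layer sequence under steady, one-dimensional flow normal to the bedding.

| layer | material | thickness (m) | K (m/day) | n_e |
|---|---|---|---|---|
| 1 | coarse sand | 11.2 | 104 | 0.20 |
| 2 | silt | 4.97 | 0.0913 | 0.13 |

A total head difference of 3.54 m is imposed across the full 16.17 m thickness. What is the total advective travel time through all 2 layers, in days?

44.5

With flow normal to the layers, continuity requires the same specific discharge q through every layer.
Σ(b_i/K_i) = 11.2/104 + 4.97/0.0913 = 54.54 d.
q = Δh / Σ(b_i/K_i) = 3.54 / 54.54 = 0.06490 m/day.
In each layer the seepage velocity is v_i = q/n_i, so the layer transit time is t_i = b_i·n_i / q:
  layer 1 (coarse sand): t_1 = 11.2 × 0.20 / 0.06490 = 34.51 d
  layer 2 (silt): t_2 = 4.97 × 0.13 / 0.06490 = 9.955 d
Total t = Σ t_i = 44.47 days.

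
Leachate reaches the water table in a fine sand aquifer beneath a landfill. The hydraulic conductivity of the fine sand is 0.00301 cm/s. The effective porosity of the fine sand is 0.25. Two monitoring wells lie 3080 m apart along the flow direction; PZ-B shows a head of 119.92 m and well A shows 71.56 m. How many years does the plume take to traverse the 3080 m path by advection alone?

51.6

Convert K: 0.00301 cm/s × 864 = 2.601 m/day.
Hydraulic gradient i = (119.92 − 71.56) / 3080 = 48.36 / 3080 = 0.01570.
Darcy flux q = K · i = 2.601 × 0.01570 = 0.04083 m/day.
Seepage velocity v = q / n_e = 0.04083 / 0.25 = 0.1633 m/day.
Travel time t = L / v = 3080 / 0.1633 = 18857 days = 51.63 years.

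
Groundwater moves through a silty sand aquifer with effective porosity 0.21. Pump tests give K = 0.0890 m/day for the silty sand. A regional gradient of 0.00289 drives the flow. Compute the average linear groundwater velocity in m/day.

0.00122

Hydraulic gradient i = 0.00289.
Darcy flux q = K · i = 0.08900 × 0.002890 = 0.0002572 m/day.
Seepage velocity v = q / n_e = 0.0002572 / 0.21 = 0.001225 m/day.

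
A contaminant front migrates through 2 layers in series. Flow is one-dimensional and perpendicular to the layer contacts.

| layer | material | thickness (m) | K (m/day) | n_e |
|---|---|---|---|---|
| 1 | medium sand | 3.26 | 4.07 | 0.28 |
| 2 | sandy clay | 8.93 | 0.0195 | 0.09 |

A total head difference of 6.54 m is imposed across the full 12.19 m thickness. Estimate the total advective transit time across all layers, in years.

0.330

With flow normal to the layers, continuity requires the same specific discharge q through every layer.
Σ(b_i/K_i) = 3.26/4.07 + 8.93/0.0195 = 458.7 d.
q = Δh / Σ(b_i/K_i) = 6.54 / 458.7 = 0.01426 m/day.
In each layer the seepage velocity is v_i = q/n_i, so the layer transit time is t_i = b_i·n_i / q:
  layer 1 (medium sand): t_1 = 3.26 × 0.28 / 0.01426 = 64.03 d
  layer 2 (sandy clay): t_2 = 8.93 × 0.09 / 0.01426 = 56.38 d
Total t = Σ t_i = 120.4 days = 0.3296 years.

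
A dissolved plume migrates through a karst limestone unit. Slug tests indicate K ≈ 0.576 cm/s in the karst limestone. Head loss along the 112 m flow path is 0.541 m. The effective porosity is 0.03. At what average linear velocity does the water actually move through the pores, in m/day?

80.1

Convert K: 0.576 cm/s × 864 = 497.7 m/day.
Hydraulic gradient i = Δh / L = 0.541 / 112 = 0.004830.
Darcy flux q = K · i = 497.7 × 0.004830 = 2.404 m/day.
Seepage velocity v = q / n_e = 2.404 / 0.03 = 80.13 m/day.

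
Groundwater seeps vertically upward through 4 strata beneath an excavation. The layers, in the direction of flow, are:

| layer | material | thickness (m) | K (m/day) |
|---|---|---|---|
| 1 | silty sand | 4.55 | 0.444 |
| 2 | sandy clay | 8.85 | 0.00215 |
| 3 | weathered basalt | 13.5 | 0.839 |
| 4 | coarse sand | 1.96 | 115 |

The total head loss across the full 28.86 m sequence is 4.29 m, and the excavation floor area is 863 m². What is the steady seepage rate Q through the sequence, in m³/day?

Flow is perpendicular to layering, so the layers act in series and the equivalent K is the thickness-weighted harmonic mean.
Total thickness L = 4.55 + 8.85 + 13.5 + 1.96 = 28.86 m.
Σ(b_i/K_i) = 4.55/0.444 + 8.85/0.00215 + 13.5/0.839 + 1.96/115 = 4143 d.
K_eq = L / Σ(b_i/K_i) = 28.86 / 4143 = 0.006967 m/day.
Q = K_eq · A · (Δh/L) = 0.006967 × 863 × (4.29/28.86) = 0.8937 m³/day.

0.894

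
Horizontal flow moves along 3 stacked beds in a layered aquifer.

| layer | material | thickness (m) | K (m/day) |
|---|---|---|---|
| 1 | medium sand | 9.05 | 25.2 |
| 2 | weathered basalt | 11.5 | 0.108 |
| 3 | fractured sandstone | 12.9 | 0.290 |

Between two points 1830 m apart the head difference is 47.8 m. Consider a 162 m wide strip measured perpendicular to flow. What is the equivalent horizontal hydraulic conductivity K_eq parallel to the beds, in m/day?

Flow is parallel to layering, so each bed carries its own Darcy discharge and the transmissivities add.
Σ(K_i·b_i) = 25.2×9.05 + 0.108×11.5 + 0.290×12.9 = 233.0 m²/day.
Total thickness b = 33.45 m, so K_eq = Σ(K_i·b_i)/b = 6.967 m/day.

6.97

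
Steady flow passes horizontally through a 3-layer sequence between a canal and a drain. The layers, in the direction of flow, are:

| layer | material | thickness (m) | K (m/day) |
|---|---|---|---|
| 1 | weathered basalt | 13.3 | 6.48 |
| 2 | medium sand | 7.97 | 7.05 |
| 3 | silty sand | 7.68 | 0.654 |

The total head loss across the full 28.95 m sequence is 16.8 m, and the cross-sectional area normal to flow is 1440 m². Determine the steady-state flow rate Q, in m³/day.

1620

Flow is perpendicular to layering, so the layers act in series and the equivalent K is the thickness-weighted harmonic mean.
Total thickness L = 13.3 + 7.97 + 7.68 = 28.95 m.
Σ(b_i/K_i) = 13.3/6.48 + 7.97/7.05 + 7.68/0.654 = 14.93 d.
K_eq = L / Σ(b_i/K_i) = 28.95 / 14.93 = 1.940 m/day.
Q = K_eq · A · (Δh/L) = 1.940 × 1440 × (16.8/28.95) = 1621 m³/day.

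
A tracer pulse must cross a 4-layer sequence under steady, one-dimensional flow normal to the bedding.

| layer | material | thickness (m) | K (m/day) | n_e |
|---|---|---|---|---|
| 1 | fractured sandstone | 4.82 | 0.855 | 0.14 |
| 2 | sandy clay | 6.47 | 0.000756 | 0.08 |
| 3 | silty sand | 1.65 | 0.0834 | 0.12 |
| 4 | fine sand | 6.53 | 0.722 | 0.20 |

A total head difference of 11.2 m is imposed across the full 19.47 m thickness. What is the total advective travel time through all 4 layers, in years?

With flow normal to the layers, continuity requires the same specific discharge q through every layer.
Σ(b_i/K_i) = 4.82/0.855 + 6.47/0.000756 + 1.65/0.0834 + 6.53/0.722 = 8593 d.
q = Δh / Σ(b_i/K_i) = 11.2 / 8593 = 0.001303 m/day.
In each layer the seepage velocity is v_i = q/n_i, so the layer transit time is t_i = b_i·n_i / q:
  layer 1 (fractured sandstone): t_1 = 4.82 × 0.14 / 0.001303 = 517.7 d
  layer 2 (sandy clay): t_2 = 6.47 × 0.08 / 0.001303 = 397.1 d
  layer 3 (silty sand): t_3 = 1.65 × 0.12 / 0.001303 = 151.9 d
  layer 4 (fine sand): t_4 = 6.53 × 0.20 / 0.001303 = 1002 d
Total t = Σ t_i = 2069 days = 5.664 years.

5.66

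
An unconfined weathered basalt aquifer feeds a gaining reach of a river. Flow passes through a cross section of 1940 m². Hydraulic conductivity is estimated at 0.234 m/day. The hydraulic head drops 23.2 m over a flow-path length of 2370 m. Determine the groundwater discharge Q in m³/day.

Hydraulic gradient i = Δh / L = 23.2 / 2370 = 0.009789.
Darcy's law: Q = K · A · i = 0.2340 × 1940 × 0.009789 = 4.444 m³/day.

4.44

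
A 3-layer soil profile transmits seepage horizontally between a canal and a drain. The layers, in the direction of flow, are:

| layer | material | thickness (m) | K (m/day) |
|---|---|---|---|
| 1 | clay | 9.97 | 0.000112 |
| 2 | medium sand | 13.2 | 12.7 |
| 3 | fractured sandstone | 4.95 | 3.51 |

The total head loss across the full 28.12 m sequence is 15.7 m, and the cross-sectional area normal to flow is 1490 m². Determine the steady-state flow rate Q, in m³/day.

0.263

Flow is perpendicular to layering, so the layers act in series and the equivalent K is the thickness-weighted harmonic mean.
Total thickness L = 9.97 + 13.2 + 4.95 = 28.12 m.
Σ(b_i/K_i) = 9.97/0.000112 + 13.2/12.7 + 4.95/3.51 = 89020 d.
K_eq = L / Σ(b_i/K_i) = 28.12 / 89020 = 0.0003159 m/day.
Q = K_eq · A · (Δh/L) = 0.0003159 × 1490 × (15.7/28.12) = 0.2628 m³/day.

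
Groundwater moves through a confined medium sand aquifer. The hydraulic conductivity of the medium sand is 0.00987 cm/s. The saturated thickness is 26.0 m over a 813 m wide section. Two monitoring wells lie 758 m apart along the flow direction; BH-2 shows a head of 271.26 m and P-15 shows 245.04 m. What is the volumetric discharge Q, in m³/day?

Convert K: 0.00987 cm/s × 864 = 8.528 m/day.
Cross-sectional area A = 813 × 26.0 = 21138 m².
Hydraulic gradient i = (271.26 − 245.04) / 758 = 26.22 / 758 = 0.03459.
Darcy's law: Q = K · A · i = 8.528 × 21138 × 0.03459 = 6235 m³/day.

6240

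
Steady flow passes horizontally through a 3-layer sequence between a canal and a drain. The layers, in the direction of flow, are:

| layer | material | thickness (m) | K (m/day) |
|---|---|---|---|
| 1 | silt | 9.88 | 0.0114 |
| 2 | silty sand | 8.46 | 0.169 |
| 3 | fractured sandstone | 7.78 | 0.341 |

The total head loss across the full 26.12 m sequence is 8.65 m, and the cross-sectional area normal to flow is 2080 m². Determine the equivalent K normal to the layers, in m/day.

Flow is perpendicular to layering, so the layers act in series and the equivalent K is the thickness-weighted harmonic mean.
Total thickness L = 9.88 + 8.46 + 7.78 = 26.12 m.
Σ(b_i/K_i) = 9.88/0.0114 + 8.46/0.169 + 7.78/0.341 = 939.5 d.
K_eq = L / Σ(b_i/K_i) = 26.12 / 939.5 = 0.02780 m/day.

0.0278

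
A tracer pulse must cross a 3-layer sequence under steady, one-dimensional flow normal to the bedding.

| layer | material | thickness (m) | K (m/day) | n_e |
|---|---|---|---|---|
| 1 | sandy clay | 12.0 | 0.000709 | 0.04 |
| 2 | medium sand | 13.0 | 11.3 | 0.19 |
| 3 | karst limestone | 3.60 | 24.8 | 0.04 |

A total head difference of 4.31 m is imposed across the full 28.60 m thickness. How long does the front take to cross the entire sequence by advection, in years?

With flow normal to the layers, continuity requires the same specific discharge q through every layer.
Σ(b_i/K_i) = 12.0/0.000709 + 13.0/11.3 + 3.60/24.8 = 16927 d.
q = Δh / Σ(b_i/K_i) = 4.31 / 16927 = 0.0002546 m/day.
In each layer the seepage velocity is v_i = q/n_i, so the layer transit time is t_i = b_i·n_i / q:
  layer 1 (sandy clay): t_1 = 12.0 × 0.04 / 0.0002546 = 1885 d
  layer 2 (medium sand): t_2 = 13.0 × 0.19 / 0.0002546 = 9700 d
  layer 3 (karst limestone): t_3 = 3.60 × 0.04 / 0.0002546 = 565.5 d
Total t = Σ t_i = 12151 days = 33.27 years.

33.3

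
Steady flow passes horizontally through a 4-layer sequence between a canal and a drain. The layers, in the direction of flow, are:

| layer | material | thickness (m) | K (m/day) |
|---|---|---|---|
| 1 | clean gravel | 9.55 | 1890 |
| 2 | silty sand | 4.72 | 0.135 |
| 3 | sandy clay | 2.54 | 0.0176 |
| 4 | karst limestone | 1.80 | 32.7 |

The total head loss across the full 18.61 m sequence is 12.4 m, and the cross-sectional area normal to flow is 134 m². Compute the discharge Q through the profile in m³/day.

Flow is perpendicular to layering, so the layers act in series and the equivalent K is the thickness-weighted harmonic mean.
Total thickness L = 9.55 + 4.72 + 2.54 + 1.80 = 18.61 m.
Σ(b_i/K_i) = 9.55/1890 + 4.72/0.135 + 2.54/0.0176 + 1.80/32.7 = 179.3 d.
K_eq = L / Σ(b_i/K_i) = 18.61 / 179.3 = 0.1038 m/day.
Q = K_eq · A · (Δh/L) = 0.1038 × 134 × (12.4/18.61) = 9.265 m³/day.

9.27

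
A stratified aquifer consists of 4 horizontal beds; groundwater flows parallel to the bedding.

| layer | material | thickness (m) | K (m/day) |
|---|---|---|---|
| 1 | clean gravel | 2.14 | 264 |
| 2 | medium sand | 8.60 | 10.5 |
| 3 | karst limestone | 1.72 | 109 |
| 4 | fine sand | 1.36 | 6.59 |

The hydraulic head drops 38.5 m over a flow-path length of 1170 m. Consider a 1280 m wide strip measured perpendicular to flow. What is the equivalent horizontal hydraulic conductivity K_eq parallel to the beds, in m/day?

61.6

Flow is parallel to layering, so each bed carries its own Darcy discharge and the transmissivities add.
Σ(K_i·b_i) = 264×2.14 + 10.5×8.60 + 109×1.72 + 6.59×1.36 = 851.7 m²/day.
Total thickness b = 13.82 m, so K_eq = Σ(K_i·b_i)/b = 61.63 m/day.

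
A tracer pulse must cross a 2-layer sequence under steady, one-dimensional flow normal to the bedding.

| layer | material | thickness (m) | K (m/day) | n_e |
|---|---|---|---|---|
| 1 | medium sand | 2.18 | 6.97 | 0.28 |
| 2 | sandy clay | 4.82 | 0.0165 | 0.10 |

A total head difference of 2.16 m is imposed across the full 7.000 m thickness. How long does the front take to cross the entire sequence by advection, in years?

0.405

With flow normal to the layers, continuity requires the same specific discharge q through every layer.
Σ(b_i/K_i) = 2.18/6.97 + 4.82/0.0165 = 292.4 d.
q = Δh / Σ(b_i/K_i) = 2.16 / 292.4 = 0.007386 m/day.
In each layer the seepage velocity is v_i = q/n_i, so the layer transit time is t_i = b_i·n_i / q:
  layer 1 (medium sand): t_1 = 2.18 × 0.28 / 0.007386 = 82.64 d
  layer 2 (sandy clay): t_2 = 4.82 × 0.10 / 0.007386 = 65.26 d
Total t = Σ t_i = 147.9 days = 0.4049 years.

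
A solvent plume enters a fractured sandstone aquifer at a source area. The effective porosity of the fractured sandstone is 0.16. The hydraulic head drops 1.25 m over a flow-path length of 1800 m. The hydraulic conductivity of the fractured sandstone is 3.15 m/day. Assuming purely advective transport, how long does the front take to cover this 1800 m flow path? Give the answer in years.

360

Hydraulic gradient i = Δh / L = 1.25 / 1800 = 0.0006944.
Darcy flux q = K · i = 3.150 × 0.0006944 = 0.002188 m/day.
Seepage velocity v = q / n_e = 0.002188 / 0.16 = 0.01367 m/day.
Travel time t = L / v = 1800 / 0.01367 = 1.317e+05 days = 360.5 years.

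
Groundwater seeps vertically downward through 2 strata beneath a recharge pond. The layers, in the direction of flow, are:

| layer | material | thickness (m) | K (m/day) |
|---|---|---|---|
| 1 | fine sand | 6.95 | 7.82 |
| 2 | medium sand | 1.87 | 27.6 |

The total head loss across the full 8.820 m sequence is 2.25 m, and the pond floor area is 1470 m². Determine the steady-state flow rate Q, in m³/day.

Flow is perpendicular to layering, so the layers act in series and the equivalent K is the thickness-weighted harmonic mean.
Total thickness L = 6.95 + 1.87 = 8.820 m.
Σ(b_i/K_i) = 6.95/7.82 + 1.87/27.6 = 0.9565 d.
K_eq = L / Σ(b_i/K_i) = 8.820 / 0.9565 = 9.221 m/day.
Q = K_eq · A · (Δh/L) = 9.221 × 1470 × (2.25/8.820) = 3458 m³/day.

3460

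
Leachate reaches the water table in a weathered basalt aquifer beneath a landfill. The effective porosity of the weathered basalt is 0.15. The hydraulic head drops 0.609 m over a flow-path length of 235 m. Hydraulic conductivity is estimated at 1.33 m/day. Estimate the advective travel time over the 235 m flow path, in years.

28.0

Hydraulic gradient i = Δh / L = 0.609 / 235 = 0.002591.
Darcy flux q = K · i = 1.330 × 0.002591 = 0.003447 m/day.
Seepage velocity v = q / n_e = 0.003447 / 0.15 = 0.02298 m/day.
Travel time t = L / v = 235 / 0.02298 = 10227 days = 28.00 years.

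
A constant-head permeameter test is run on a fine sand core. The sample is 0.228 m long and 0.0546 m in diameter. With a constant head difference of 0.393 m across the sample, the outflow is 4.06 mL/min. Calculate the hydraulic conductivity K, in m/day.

1.45

Cross-sectional area A = π·(d/2)² = π × (0.0546/2)² = 0.002341 m².
Convert discharge: 4.06 mL/min = 6.767e-08 m³/s.
Darcy's law rearranged: K = Q·L / (A·Δh) = 6.767e-08 × 0.228 / (0.002341 × 0.393) = 1.677e-05 m/s = 1.449 m/day.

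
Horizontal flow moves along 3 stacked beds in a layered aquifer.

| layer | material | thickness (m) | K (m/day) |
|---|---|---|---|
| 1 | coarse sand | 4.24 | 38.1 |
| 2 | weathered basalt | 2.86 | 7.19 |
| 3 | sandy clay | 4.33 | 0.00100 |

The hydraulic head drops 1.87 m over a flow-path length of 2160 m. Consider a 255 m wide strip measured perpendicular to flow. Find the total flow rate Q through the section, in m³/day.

40.2

Flow is parallel to layering, so each bed carries its own Darcy discharge and the transmissivities add.
Σ(K_i·b_i) = 38.1×4.24 + 7.19×2.86 + 0.00100×4.33 = 182.1 m²/day.
Hydraulic gradient i = Δh / L = 1.87 / 2160 = 0.0008657.
Q = Σ(K_i·b_i) · W · i = 182.1 × 255 × 0.0008657 = 40.20 m³/day.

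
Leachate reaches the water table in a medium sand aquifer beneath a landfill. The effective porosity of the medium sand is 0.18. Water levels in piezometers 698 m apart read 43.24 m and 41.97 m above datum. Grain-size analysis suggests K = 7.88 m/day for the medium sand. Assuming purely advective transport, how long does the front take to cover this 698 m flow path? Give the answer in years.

Hydraulic gradient i = (43.24 − 41.97) / 698 = 1.27 / 698 = 0.001819.
Darcy flux q = K · i = 7.880 × 0.001819 = 0.01434 m/day.
Seepage velocity v = q / n_e = 0.01434 / 0.18 = 0.07965 m/day.
Travel time t = L / v = 698 / 0.07965 = 8763 days = 23.99 years.

24.0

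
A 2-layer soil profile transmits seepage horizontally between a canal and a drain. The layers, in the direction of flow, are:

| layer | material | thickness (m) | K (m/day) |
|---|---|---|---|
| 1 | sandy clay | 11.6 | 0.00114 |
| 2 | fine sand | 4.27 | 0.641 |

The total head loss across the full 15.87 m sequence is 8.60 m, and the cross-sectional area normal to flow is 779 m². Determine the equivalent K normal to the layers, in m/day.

0.00156

Flow is perpendicular to layering, so the layers act in series and the equivalent K is the thickness-weighted harmonic mean.
Total thickness L = 11.6 + 4.27 = 15.87 m.
Σ(b_i/K_i) = 11.6/0.00114 + 4.27/0.641 = 10182 d.
K_eq = L / Σ(b_i/K_i) = 15.87 / 10182 = 0.001559 m/day.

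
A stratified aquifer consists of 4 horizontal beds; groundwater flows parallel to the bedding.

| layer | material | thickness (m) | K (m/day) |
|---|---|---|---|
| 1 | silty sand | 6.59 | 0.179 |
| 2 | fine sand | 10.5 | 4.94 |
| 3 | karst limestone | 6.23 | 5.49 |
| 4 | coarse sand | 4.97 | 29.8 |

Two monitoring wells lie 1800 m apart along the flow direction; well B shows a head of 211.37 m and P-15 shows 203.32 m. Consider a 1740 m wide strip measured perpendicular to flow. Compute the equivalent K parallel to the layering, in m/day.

Flow is parallel to layering, so each bed carries its own Darcy discharge and the transmissivities add.
Σ(K_i·b_i) = 0.179×6.59 + 4.94×10.5 + 5.49×6.23 + 29.8×4.97 = 235.4 m²/day.
Total thickness b = 28.29 m, so K_eq = Σ(K_i·b_i)/b = 8.319 m/day.

8.32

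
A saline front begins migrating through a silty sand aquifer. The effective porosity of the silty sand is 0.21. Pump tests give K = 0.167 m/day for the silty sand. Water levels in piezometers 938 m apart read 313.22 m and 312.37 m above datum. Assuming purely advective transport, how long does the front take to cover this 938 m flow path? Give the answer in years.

Hydraulic gradient i = (313.22 − 312.37) / 938 = 0.85 / 938 = 0.0009062.
Darcy flux q = K · i = 0.1670 × 0.0009062 = 0.0001513 m/day.
Seepage velocity v = q / n_e = 0.0001513 / 0.21 = 0.0007206 m/day.
Travel time t = L / v = 938 / 0.0007206 = 1.302e+06 days = 3564 years.

3560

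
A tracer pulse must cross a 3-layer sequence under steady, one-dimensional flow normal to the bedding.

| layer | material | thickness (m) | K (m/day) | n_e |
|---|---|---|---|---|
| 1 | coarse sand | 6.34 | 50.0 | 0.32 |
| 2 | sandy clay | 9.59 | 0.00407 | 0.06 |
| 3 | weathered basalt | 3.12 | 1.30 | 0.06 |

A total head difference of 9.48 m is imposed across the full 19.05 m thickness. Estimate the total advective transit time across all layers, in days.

With flow normal to the layers, continuity requires the same specific discharge q through every layer.
Σ(b_i/K_i) = 6.34/50.0 + 9.59/0.00407 + 3.12/1.30 = 2359 d.
q = Δh / Σ(b_i/K_i) = 9.48 / 2359 = 0.004019 m/day.
In each layer the seepage velocity is v_i = q/n_i, so the layer transit time is t_i = b_i·n_i / q:
  layer 1 (coarse sand): t_1 = 6.34 × 0.32 / 0.004019 = 504.8 d
  layer 2 (sandy clay): t_2 = 9.59 × 0.06 / 0.004019 = 143.2 d
  layer 3 (weathered basalt): t_3 = 3.12 × 0.06 / 0.004019 = 46.58 d
Total t = Σ t_i = 694.5 days.

695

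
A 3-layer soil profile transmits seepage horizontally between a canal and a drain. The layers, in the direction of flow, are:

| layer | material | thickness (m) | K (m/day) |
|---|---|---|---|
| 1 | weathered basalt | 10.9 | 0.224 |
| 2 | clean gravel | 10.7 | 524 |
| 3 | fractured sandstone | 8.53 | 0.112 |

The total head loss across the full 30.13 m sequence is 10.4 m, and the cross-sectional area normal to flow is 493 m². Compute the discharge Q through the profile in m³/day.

41.1

Flow is perpendicular to layering, so the layers act in series and the equivalent K is the thickness-weighted harmonic mean.
Total thickness L = 10.9 + 10.7 + 8.53 = 30.13 m.
Σ(b_i/K_i) = 10.9/0.224 + 10.7/524 + 8.53/0.112 = 124.8 d.
K_eq = L / Σ(b_i/K_i) = 30.13 / 124.8 = 0.2413 m/day.
Q = K_eq · A · (Δh/L) = 0.2413 × 493 × (10.4/30.13) = 41.07 m³/day.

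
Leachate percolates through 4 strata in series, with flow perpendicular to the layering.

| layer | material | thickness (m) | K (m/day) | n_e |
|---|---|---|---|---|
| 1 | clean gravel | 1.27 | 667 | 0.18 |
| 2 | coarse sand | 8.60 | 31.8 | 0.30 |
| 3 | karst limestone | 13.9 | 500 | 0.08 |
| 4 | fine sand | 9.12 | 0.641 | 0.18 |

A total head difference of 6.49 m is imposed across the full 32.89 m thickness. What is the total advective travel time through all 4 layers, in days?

12.5

With flow normal to the layers, continuity requires the same specific discharge q through every layer.
Σ(b_i/K_i) = 1.27/667 + 8.60/31.8 + 13.9/500 + 9.12/0.641 = 14.53 d.
q = Δh / Σ(b_i/K_i) = 6.49 / 14.53 = 0.4467 m/day.
In each layer the seepage velocity is v_i = q/n_i, so the layer transit time is t_i = b_i·n_i / q:
  layer 1 (clean gravel): t_1 = 1.27 × 0.18 / 0.4467 = 0.5117 d
  layer 2 (coarse sand): t_2 = 8.60 × 0.30 / 0.4467 = 5.775 d
  layer 3 (karst limestone): t_3 = 13.9 × 0.08 / 0.4467 = 2.489 d
  layer 4 (fine sand): t_4 = 9.12 × 0.18 / 0.4467 = 3.675 d
Total t = Σ t_i = 12.45 days.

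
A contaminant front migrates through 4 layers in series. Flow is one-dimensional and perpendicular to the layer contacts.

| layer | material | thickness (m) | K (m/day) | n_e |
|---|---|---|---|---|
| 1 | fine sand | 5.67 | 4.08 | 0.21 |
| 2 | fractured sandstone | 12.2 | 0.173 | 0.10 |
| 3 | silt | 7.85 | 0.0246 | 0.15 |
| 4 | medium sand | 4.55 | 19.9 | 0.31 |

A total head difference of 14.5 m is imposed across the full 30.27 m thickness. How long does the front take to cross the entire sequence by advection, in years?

0.369

With flow normal to the layers, continuity requires the same specific discharge q through every layer.
Σ(b_i/K_i) = 5.67/4.08 + 12.2/0.173 + 7.85/0.0246 + 4.55/19.9 = 391.2 d.
q = Δh / Σ(b_i/K_i) = 14.5 / 391.2 = 0.03706 m/day.
In each layer the seepage velocity is v_i = q/n_i, so the layer transit time is t_i = b_i·n_i / q:
  layer 1 (fine sand): t_1 = 5.67 × 0.21 / 0.03706 = 32.13 d
  layer 2 (fractured sandstone): t_2 = 12.2 × 0.10 / 0.03706 = 32.92 d
  layer 3 (silt): t_3 = 7.85 × 0.15 / 0.03706 = 31.77 d
  layer 4 (medium sand): t_4 = 4.55 × 0.31 / 0.03706 = 38.06 d
Total t = Σ t_i = 134.9 days = 0.3693 years.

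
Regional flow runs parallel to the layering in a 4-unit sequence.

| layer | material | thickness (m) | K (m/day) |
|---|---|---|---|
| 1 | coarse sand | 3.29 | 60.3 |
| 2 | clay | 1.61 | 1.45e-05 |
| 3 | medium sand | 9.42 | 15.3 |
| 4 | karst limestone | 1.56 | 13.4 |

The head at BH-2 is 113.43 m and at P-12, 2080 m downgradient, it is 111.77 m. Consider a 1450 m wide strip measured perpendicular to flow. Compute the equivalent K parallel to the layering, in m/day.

22.9

Flow is parallel to layering, so each bed carries its own Darcy discharge and the transmissivities add.
Σ(K_i·b_i) = 60.3×3.29 + 1.45e-05×1.61 + 15.3×9.42 + 13.4×1.56 = 363.4 m²/day.
Total thickness b = 15.88 m, so K_eq = Σ(K_i·b_i)/b = 22.89 m/day.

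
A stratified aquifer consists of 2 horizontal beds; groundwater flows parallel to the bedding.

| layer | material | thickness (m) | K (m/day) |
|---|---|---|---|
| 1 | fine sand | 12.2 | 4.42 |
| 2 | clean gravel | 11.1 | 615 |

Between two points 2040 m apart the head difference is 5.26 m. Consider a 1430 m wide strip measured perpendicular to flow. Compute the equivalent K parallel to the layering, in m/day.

295

Flow is parallel to layering, so each bed carries its own Darcy discharge and the transmissivities add.
Σ(K_i·b_i) = 4.42×12.2 + 615×11.1 = 6880 m²/day.
Total thickness b = 23.30 m, so K_eq = Σ(K_i·b_i)/b = 295.3 m/day.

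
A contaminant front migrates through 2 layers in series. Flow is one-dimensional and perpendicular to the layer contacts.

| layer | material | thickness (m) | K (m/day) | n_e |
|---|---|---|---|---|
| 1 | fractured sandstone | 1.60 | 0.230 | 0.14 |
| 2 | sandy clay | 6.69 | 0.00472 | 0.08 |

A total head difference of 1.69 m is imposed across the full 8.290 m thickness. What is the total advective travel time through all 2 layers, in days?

640

With flow normal to the layers, continuity requires the same specific discharge q through every layer.
Σ(b_i/K_i) = 1.60/0.230 + 6.69/0.00472 = 1424 d.
q = Δh / Σ(b_i/K_i) = 1.69 / 1424 = 0.001187 m/day.
In each layer the seepage velocity is v_i = q/n_i, so the layer transit time is t_i = b_i·n_i / q:
  layer 1 (fractured sandstone): t_1 = 1.60 × 0.14 / 0.001187 = 188.8 d
  layer 2 (sandy clay): t_2 = 6.69 × 0.08 / 0.001187 = 451.1 d
Total t = Σ t_i = 639.9 days.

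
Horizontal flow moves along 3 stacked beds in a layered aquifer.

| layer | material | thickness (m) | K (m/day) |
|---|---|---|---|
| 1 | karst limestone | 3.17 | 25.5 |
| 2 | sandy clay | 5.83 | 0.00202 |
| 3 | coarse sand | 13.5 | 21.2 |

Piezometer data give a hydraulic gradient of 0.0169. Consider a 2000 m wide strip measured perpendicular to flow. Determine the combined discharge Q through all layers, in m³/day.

12400

Flow is parallel to layering, so each bed carries its own Darcy discharge and the transmissivities add.
Σ(K_i·b_i) = 25.5×3.17 + 0.00202×5.83 + 21.2×13.5 = 367.0 m²/day.
Hydraulic gradient i = 0.0169.
Q = Σ(K_i·b_i) · W · i = 367.0 × 2000 × 0.01690 = 12406 m³/day.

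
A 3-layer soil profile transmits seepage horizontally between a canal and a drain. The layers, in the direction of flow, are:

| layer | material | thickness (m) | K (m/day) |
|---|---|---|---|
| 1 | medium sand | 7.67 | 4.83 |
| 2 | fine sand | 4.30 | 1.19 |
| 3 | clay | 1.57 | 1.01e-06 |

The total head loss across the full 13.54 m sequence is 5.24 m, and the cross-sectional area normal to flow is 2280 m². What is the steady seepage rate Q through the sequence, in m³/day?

0.00769

Flow is perpendicular to layering, so the layers act in series and the equivalent K is the thickness-weighted harmonic mean.
Total thickness L = 7.67 + 4.30 + 1.57 = 13.54 m.
Σ(b_i/K_i) = 7.67/4.83 + 4.30/1.19 + 1.57/1.01e-06 = 1.554e+06 d.
K_eq = L / Σ(b_i/K_i) = 13.54 / 1.554e+06 = 8.710e-06 m/day.
Q = K_eq · A · (Δh/L) = 8.710e-06 × 2280 × (5.24/13.54) = 0.007686 m³/day.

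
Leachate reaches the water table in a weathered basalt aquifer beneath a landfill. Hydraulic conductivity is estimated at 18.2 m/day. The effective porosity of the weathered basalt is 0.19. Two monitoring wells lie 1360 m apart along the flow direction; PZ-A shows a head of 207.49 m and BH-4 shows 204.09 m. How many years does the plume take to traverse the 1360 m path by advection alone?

Hydraulic gradient i = (207.49 − 204.09) / 1360 = 3.4 / 1360 = 0.002500.
Darcy flux q = K · i = 18.20 × 0.002500 = 0.04550 m/day.
Seepage velocity v = q / n_e = 0.04550 / 0.19 = 0.2395 m/day.
Travel time t = L / v = 1360 / 0.2395 = 5679 days = 15.55 years.

15.5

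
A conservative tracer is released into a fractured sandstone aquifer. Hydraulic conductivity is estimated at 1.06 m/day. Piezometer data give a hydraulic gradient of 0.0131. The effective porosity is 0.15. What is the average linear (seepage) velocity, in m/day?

Hydraulic gradient i = 0.0131.
Darcy flux q = K · i = 1.060 × 0.01310 = 0.01389 m/day.
Seepage velocity v = q / n_e = 0.01389 / 0.15 = 0.09257 m/day.

0.0926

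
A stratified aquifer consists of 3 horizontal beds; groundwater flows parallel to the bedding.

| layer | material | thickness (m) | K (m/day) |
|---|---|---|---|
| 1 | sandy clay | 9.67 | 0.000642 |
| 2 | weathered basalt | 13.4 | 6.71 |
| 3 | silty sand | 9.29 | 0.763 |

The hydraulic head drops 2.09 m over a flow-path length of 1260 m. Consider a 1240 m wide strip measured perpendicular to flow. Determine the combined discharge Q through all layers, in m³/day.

200

Flow is parallel to layering, so each bed carries its own Darcy discharge and the transmissivities add.
Σ(K_i·b_i) = 0.000642×9.67 + 6.71×13.4 + 0.763×9.29 = 97.01 m²/day.
Hydraulic gradient i = Δh / L = 2.09 / 1260 = 0.001659.
Q = Σ(K_i·b_i) · W · i = 97.01 × 1240 × 0.001659 = 199.5 m³/day.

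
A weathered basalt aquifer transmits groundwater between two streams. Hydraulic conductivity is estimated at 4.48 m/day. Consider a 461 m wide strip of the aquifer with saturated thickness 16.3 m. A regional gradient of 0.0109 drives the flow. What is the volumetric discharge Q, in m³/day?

Cross-sectional area A = 461 × 16.3 = 7514 m².
Hydraulic gradient i = 0.0109.
Darcy's law: Q = K · A · i = 4.480 × 7514 × 0.01090 = 366.9 m³/day.

367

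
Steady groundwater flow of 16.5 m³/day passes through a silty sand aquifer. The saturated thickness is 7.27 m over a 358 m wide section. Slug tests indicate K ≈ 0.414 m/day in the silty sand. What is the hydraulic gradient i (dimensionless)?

Cross-sectional area A = 358 × 7.27 = 2603 m².
From Q = K·A·i, i = Q / (K·A) = 16.5 / (0.4140 × 2603) = 0.01531.

0.0153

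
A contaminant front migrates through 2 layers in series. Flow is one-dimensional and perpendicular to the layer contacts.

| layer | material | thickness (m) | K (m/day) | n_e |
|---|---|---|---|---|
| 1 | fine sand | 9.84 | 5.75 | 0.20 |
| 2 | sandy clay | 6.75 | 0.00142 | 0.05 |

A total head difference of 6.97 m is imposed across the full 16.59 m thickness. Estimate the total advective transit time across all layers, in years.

With flow normal to the layers, continuity requires the same specific discharge q through every layer.
Σ(b_i/K_i) = 9.84/5.75 + 6.75/0.00142 = 4755 d.
q = Δh / Σ(b_i/K_i) = 6.97 / 4755 = 0.001466 m/day.
In each layer the seepage velocity is v_i = q/n_i, so the layer transit time is t_i = b_i·n_i / q:
  layer 1 (fine sand): t_1 = 9.84 × 0.20 / 0.001466 = 1343 d
  layer 2 (sandy clay): t_2 = 6.75 × 0.05 / 0.001466 = 230.3 d
Total t = Σ t_i = 1573 days = 4.306 years.

4.31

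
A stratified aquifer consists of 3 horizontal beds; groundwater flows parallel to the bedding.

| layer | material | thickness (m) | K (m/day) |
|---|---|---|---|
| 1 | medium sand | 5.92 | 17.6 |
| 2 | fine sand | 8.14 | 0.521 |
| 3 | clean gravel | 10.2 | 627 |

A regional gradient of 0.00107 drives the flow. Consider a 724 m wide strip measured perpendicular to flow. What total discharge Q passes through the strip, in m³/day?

Flow is parallel to layering, so each bed carries its own Darcy discharge and the transmissivities add.
Σ(K_i·b_i) = 17.6×5.92 + 0.521×8.14 + 627×10.2 = 6504 m²/day.
Hydraulic gradient i = 0.00107.
Q = Σ(K_i·b_i) · W · i = 6504 × 724 × 0.001070 = 5038 m³/day.

5040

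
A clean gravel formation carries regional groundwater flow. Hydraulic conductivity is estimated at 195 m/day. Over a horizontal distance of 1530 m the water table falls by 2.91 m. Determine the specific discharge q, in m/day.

0.371

Hydraulic gradient i = Δh / L = 2.91 / 1530 = 0.001902.
Specific discharge q = K · i = 195.0 × 0.001902 = 0.3709 m/day.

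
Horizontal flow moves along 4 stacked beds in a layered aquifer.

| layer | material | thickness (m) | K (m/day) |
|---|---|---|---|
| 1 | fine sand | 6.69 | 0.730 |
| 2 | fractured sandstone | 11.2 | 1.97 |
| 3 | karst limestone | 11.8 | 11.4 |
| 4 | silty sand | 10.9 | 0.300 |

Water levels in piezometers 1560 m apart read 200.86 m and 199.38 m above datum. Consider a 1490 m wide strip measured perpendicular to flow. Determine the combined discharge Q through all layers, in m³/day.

233

Flow is parallel to layering, so each bed carries its own Darcy discharge and the transmissivities add.
Σ(K_i·b_i) = 0.730×6.69 + 1.97×11.2 + 11.4×11.8 + 0.300×10.9 = 164.7 m²/day.
Hydraulic gradient i = (200.86 − 199.38) / 1560 = 1.48 / 1560 = 0.0009487.
Q = Σ(K_i·b_i) · W · i = 164.7 × 1490 × 0.0009487 = 232.9 m³/day.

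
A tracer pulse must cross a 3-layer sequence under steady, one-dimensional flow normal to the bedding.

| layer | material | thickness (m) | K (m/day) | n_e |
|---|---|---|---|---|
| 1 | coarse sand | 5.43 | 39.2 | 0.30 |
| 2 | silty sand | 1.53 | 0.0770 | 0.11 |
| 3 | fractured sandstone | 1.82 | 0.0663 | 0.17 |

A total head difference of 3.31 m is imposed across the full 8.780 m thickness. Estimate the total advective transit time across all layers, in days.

With flow normal to the layers, continuity requires the same specific discharge q through every layer.
Σ(b_i/K_i) = 5.43/39.2 + 1.53/0.0770 + 1.82/0.0663 = 47.46 d.
q = Δh / Σ(b_i/K_i) = 3.31 / 47.46 = 0.06974 m/day.
In each layer the seepage velocity is v_i = q/n_i, so the layer transit time is t_i = b_i·n_i / q:
  layer 1 (coarse sand): t_1 = 5.43 × 0.30 / 0.06974 = 23.36 d
  layer 2 (silty sand): t_2 = 1.53 × 0.11 / 0.06974 = 2.413 d
  layer 3 (fractured sandstone): t_3 = 1.82 × 0.17 / 0.06974 = 4.436 d
Total t = Σ t_i = 30.21 days.

30.2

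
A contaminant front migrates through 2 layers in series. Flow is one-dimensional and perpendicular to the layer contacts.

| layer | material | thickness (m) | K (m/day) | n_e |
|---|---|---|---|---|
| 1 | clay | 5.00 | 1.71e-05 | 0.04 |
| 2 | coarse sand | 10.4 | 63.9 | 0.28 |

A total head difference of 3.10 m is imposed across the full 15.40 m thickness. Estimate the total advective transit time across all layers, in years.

With flow normal to the layers, continuity requires the same specific discharge q through every layer.
Σ(b_i/K_i) = 5.00/1.71e-05 + 10.4/63.9 = 2.924e+05 d.
q = Δh / Σ(b_i/K_i) = 3.10 / 2.924e+05 = 1.060e-05 m/day.
In each layer the seepage velocity is v_i = q/n_i, so the layer transit time is t_i = b_i·n_i / q:
  layer 1 (clay): t_1 = 5.00 × 0.04 / 1.060e-05 = 18864 d
  layer 2 (coarse sand): t_2 = 10.4 × 0.28 / 1.060e-05 = 2.747e+05 d
Total t = Σ t_i = 2.935e+05 days = 803.6 years.

804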